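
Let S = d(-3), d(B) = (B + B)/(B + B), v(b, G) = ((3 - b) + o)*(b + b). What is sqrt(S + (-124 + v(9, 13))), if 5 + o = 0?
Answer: I*sqrt(321) ≈ 17.916*I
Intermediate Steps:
o = -5 (o = -5 + 0 = -5)
v(b, G) = 2*b*(-2 - b) (v(b, G) = ((3 - b) - 5)*(b + b) = (-2 - b)*(2*b) = 2*b*(-2 - b))
d(B) = 1 (d(B) = (2*B)/((2*B)) = (2*B)*(1/(2*B)) = 1)
S = 1
sqrt(S + (-124 + v(9, 13))) = sqrt(1 + (-124 - 2*9*(2 + 9))) = sqrt(1 + (-124 - 2*9*11)) = sqrt(1 + (-124 - 198)) = sqrt(1 - 322) = sqrt(-321) = I*sqrt(321)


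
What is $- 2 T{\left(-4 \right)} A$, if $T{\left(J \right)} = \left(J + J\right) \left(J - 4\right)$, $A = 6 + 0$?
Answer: $-768$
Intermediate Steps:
$A = 6$
$T{\left(J \right)} = 2 J \left(-4 + J\right)$
$- 2 T{\left(-4 \right)} A = - 2 \cdot 2 \left(-4\right) \left(-4 - 4\right) 6 = - 2 \cdot 2 \left(-4\right) \left(-8\right) 6 = \left(-2\right) 64 \cdot 6 = \left(-128\right) 6 = -768$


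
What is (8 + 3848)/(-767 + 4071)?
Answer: 482/413 ≈ 1.1671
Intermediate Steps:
(8 + 3848)/(-767 + 4071) = 3856/3304 = 3856*(1/3304) = 482/413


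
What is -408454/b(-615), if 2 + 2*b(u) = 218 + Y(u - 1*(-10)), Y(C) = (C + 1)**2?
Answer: -204227/91258 ≈ -2.2379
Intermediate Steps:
Y(C) = (1 + C)**2
b(u) = 108 + (11 + u)**2/2 (b(u) = -1 + (218 + (1 + (u - 1*(-10)))**2)/2 = -1 + (218 + (1 + (u + 10))**2)/2 = -1 + (218 + (1 + (10 + u))**2)/2 = -1 + (218 + (11 + u)**2)/2 = -1 + (109 + (11 + u)**2/2) = 108 + (11 + u)**2/2)
-408454/b(-615) = -408454/(108 + (11 - 615)**2/2) = -408454/(108 + (1/2)*(-604)**2) = -408454/(108 + (1/2)*364816) = -408454/(108 + 182408) = -408454/182516 = -408454*1/182516 = -204227/91258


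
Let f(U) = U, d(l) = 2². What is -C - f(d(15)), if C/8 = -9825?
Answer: 78596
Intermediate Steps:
C = -78600 (C = 8*(-9825) = -78600)
d(l) = 4
-C - f(d(15)) = -1*(-78600) - 1*4 = 78600 - 4 = 78596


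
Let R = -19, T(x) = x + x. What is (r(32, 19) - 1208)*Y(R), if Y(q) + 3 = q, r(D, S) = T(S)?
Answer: 25740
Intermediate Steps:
T(x) = 2*x
r(D, S) = 2*S
Y(q) = -3 + q
(r(32, 19) - 1208)*Y(R) = (2*19 - 1208)*(-3 - 19) = (38 - 1208)*(-22) = -1170*(-22) = 25740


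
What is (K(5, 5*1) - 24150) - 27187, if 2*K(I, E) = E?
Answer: -102669/2 ≈ -51335.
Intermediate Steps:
K(I, E) = E/2
(K(5, 5*1) - 24150) - 27187 = ((5*1)/2 - 24150) - 27187 = ((1/2)*5 - 24150) - 27187 = (5/2 - 24150) - 27187 = -48295/2 - 27187 = -102669/2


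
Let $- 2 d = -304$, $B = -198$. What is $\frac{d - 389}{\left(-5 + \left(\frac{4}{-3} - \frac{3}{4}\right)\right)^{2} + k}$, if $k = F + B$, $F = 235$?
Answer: $- \frac{34128}{12553} \approx -2.7187$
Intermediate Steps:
$d = 152$ ($d = \left(- \frac{1}{2}\right) \left(-304\right) = 152$)
$k = 37$ ($k = 235 - 198 = 37$)
$\frac{d - 389}{\left(-5 + \left(\frac{4}{-3} - \frac{3}{4}\right)\right)^{2} + k} = \frac{152 - 389}{\left(-5 + \left(\frac{4}{-3} - \frac{3}{4}\right)\right)^{2} + 37} = - \frac{237}{\left(-5 + \left(4 \left(- \frac{1}{3}\right) - \frac{3}{4}\right)\right)^{2} + 37} = - \frac{237}{\left(-5 - \frac{25}{12}\right)^{2} + 37} = - \frac{237}{\left(- \frac{85}{12}\right)^{2} + 37} = - \frac{237}{\frac{7225}{144} + 37} = - \frac{237}{\frac{12553}{144}} = \left(-237\right) \frac{144}{12553} = - \frac{34128}{12553}$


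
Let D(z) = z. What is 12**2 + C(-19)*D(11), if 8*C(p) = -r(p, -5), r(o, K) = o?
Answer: 1361/8 ≈ 170.13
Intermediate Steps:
C(p) = -p/8 (C(p) = (-p)/8 = -p/8)
12**2 + C(-19)*D(11) = 12**2 - 1/8*(-19)*11 = 144 + (19/8)*11 = 144 + 209/8 = 1361/8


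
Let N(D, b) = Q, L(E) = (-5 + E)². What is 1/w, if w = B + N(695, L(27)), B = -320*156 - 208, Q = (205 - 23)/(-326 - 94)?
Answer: -30/1503853 ≈ -1.9949e-5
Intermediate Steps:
Q = -13/30 (Q = 182/(-420) = 182*(-1/420) = -13/30 ≈ -0.43333)
N(D, b) = -13/30
B = -50128 (B = -49920 - 208 = -50128)
w = -1503853/30 (w = -50128 - 13/30 = -1503853/30 ≈ -50128.)
1/w = 1/(-1503853/30) = -30/1503853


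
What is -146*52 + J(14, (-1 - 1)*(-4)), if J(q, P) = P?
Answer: -7584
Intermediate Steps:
-146*52 + J(14, (-1 - 1)*(-4)) = -146*52 + (-1 - 1)*(-4) = -7592 - 2*(-4) = -7592 + 8 = -7584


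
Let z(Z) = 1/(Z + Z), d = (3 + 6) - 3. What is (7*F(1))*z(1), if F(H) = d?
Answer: 21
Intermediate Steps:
d = 6 (d = 9 - 3 = 6)
z(Z) = 1/(2*Z)
F(H) = 6
(7*F(1))*z(1) = (7*6)*((½)/1) = 42*((½)*1) = 42*(½) = 21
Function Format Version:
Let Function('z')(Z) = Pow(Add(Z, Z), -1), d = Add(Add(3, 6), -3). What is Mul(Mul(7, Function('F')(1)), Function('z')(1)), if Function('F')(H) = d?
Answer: 21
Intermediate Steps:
d = 6 (d = Add(9, -3) = 6)
Function('z')(Z) = Mul(Rational(1, 2), Pow(Z, -1)) (Function('z')(Z) = Pow(Mul(2, Z), -1) = Mul(Rational(1, 2), Pow(Z, -1)))
Function('F')(H) = 6
Mul(Mul(7, Function('F')(1)), Function('z')(1)) = Mul(Mul(7, 6), Mul(Rational(1, 2), Pow(1, -1))) = Mul(42, Mul(Rational(1, 2), 1)) = Mul(42, Rational(1, 2)) = 21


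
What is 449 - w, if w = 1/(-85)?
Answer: 38166/85 ≈ 449.01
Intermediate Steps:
w = -1/85 ≈ -0.011765
449 - w = 449 - 1*(-1/85) = 449 + 1/85 = 38166/85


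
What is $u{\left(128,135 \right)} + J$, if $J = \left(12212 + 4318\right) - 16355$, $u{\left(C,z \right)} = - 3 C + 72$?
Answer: $-137$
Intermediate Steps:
$u{\left(C,z \right)} = 72 - 3 C$
$J = 175$ ($J = 16530 - 16355 = 175$)
$u{\left(128,135 \right)} + J = \left(72 - 384\right) + 175 = -312 + 175 = -137$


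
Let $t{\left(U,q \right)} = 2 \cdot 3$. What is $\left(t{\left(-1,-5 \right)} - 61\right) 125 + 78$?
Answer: $-6797$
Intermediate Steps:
$t{\left(U,q \right)} = 6$
$\left(t{\left(-1,-5 \right)} - 61\right) 125 + 78 = \left(6 - 61\right) 125 + 78 = \left(-55\right) 125 + 78 = -6875 + 78 = -6797$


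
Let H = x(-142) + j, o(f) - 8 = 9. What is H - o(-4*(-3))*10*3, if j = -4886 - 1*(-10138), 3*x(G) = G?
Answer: 14084/3 ≈ 4694.7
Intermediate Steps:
x(G) = G/3
j = 5252 (j = -4886 + 10138 = 5252)
o(f) = 17 (o(f) = 8 + 9 = 17)
H = 15614/3 (H = (⅓)*(-142) + 5252 = -142/3 + 5252 = 15614/3 ≈ 5204.7)
H - o(-4*(-3))*10*3 = 15614/3 - 17*10*3 = 15614/3 - 17*30 = 15614/3 - 1*510 = 15614/3 - 510 = 14084/3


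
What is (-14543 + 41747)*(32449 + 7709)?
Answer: 1092458232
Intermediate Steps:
(-14543 + 41747)*(32449 + 7709) = 27204*40158 = 1092458232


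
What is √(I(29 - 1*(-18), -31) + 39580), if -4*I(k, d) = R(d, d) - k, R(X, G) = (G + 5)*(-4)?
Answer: √158263/2 ≈ 198.91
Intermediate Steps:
R(X, G) = -20 - 4*G (R(X, G) = (5 + G)*(-4) = -20 - 4*G)
I(k, d) = 5 + d + k/4 (I(k, d) = -((-20 - 4*d) - k)/4 = -(-20 - k - 4*d)/4 = 5 + d + k/4)
√(I(29 - 1*(-18), -31) + 39580) = √((5 - 31 + (29 - 1*(-18))/4) + 39580) = √((5 - 31 + (29 + 18)/4) + 39580) = √((5 - 31 + (¼)*47) + 39580) = √((5 - 31 + 47/4) + 39580) = √(-57/4 + 39580) = √(158263/4) = √158263/2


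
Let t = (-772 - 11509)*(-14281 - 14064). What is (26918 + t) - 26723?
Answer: 348105140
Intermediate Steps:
t = 348104945 (t = -12281*(-28345) = 348104945)
(26918 + t) - 26723 = (26918 + 348104945) - 26723 = 348131863 - 26723 = 348105140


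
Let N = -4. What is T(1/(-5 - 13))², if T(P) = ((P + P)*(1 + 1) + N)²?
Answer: 2085136/6561 ≈ 317.81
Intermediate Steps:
T(P) = (-4 + 4*P)² (T(P) = ((P + P)*(1 + 1) - 4)² = ((2*P)*2 - 4)² = (4*P - 4)² = (-4 + 4*P)²)
T(1/(-5 - 13))² = (16*(-1 + 1/(-5 - 13))²)² = (16*(-1 + 1/(-18))²)² = (16*(-1 - 1/18)²)² = (16*(-19/18)²)² = (16*(361/324))² = (1444/81)² = 2085136/6561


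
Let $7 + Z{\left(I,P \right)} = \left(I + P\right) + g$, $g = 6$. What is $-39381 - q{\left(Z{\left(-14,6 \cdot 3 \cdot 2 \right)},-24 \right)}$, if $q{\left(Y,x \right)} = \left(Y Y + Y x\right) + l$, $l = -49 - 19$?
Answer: $-39250$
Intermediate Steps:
$l = -68$
$Z{\left(I,P \right)} = -1 + I + P$ ($Z{\left(I,P \right)} = -7 + \left(\left(I + P\right) + 6\right) = -7 + \left(6 + I + P\right) = -1 + I + P$)
$q{\left(Y,x \right)} = -68 + Y^{2} + Y x$ ($q{\left(Y,x \right)} = \left(Y Y + Y x\right) - 68 = \left(Y^{2} + Y x\right) - 68 = -68 + Y^{2} + Y x$)
$-39381 - q{\left(Z{\left(-14,6 \cdot 3 \cdot 2 \right)},-24 \right)} = -39381 - \left(-68 + \left(-1 - 14 + 6 \cdot 3 \cdot 2\right)^{2} + \left(-1 - 14 + 6 \cdot 3 \cdot 2\right) \left(-24\right)\right) = -39381 - \left(-68 + \left(-1 - 14 + 18 \cdot 2\right)^{2} + \left(-1 - 14 + 18 \cdot 2\right) \left(-24\right)\right) = -39381 - \left(-68 + \left(-1 - 14 + 36\right)^{2} + \left(-1 - 14 + 36\right) \left(-24\right)\right) = -39381 - \left(-68 + 21^{2} + 21 \left(-24\right)\right) = -39381 - \left(-68 + 441 - 504\right) = -39381 - -131 = -39381 + 131 = -39250$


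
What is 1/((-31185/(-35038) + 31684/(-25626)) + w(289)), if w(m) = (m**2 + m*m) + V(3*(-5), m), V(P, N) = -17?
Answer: 448941894/74984364346759 ≈ 5.9871e-6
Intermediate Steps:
w(m) = -17 + 2*m**2 (w(m) = (m**2 + m*m) - 17 = (m**2 + m**2) - 17 = 2*m**2 - 17 = -17 + 2*m**2)
1/((-31185/(-35038) + 31684/(-25626)) + w(289)) = 1/((-31185/(-35038) + 31684/(-25626)) + (-17 + 2*289**2)) = 1/((-31185*(-1/35038) + 31684*(-1/25626)) + (-17 + 2*83521)) = 1/((31185/35038 - 15842/12813) + (-17 + 167042)) = 1/(-155498591/448941894 + 167025) = 1/(74984364346759/448941894) = 448941894/74984364346759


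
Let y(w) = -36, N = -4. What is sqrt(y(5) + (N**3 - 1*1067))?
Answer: I*sqrt(1167) ≈ 34.161*I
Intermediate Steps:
sqrt(y(5) + (N**3 - 1*1067)) = sqrt(-36 + ((-4)**3 - 1*1067)) = sqrt(-36 + (-64 - 1067)) = sqrt(-36 - 1131) = sqrt(-1167) = I*sqrt(1167)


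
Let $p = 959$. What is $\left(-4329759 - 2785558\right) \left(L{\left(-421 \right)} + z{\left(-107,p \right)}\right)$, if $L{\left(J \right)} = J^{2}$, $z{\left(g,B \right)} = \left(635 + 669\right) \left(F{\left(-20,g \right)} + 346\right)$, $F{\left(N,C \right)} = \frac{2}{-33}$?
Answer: $- \frac{13412642280199}{3} \approx -4.4709 \cdot 10^{12}$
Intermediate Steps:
$F{\left(N,C \right)} = - \frac{2}{33}$ ($F{\left(N,C \right)} = 2 \left(- \frac{1}{33}\right) = - \frac{2}{33}$)
$z{\left(g,B \right)} = \frac{14886464}{33}$ ($z{\left(g,B \right)} = \left(635 + 669\right) \left(- \frac{2}{33} + 346\right) = 1304 \cdot \frac{11416}{33} = \frac{14886464}{33}$)
$\left(-4329759 - 2785558\right) \left(L{\left(-421 \right)} + z{\left(-107,p \right)}\right) = \left(-4329759 - 2785558\right) \left(\left(-421\right)^{2} + \frac{14886464}{33}\right) = - 7115317 \left(177241 + \frac{14886464}{33}\right) = \left(-7115317\right) \frac{20735417}{33} = - \frac{13412642280199}{3}$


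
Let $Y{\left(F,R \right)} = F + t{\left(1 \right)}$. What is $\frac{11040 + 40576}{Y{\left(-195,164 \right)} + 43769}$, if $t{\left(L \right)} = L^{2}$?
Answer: $\frac{51616}{43575} \approx 1.1845$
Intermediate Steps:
$Y{\left(F,R \right)} = 1 + F$ ($Y{\left(F,R \right)} = F + 1^{2} = F + 1 = 1 + F$)
$\frac{11040 + 40576}{Y{\left(-195,164 \right)} + 43769} = \frac{11040 + 40576}{\left(1 - 195\right) + 43769} = \frac{51616}{-194 + 43769} = \frac{51616}{43575}$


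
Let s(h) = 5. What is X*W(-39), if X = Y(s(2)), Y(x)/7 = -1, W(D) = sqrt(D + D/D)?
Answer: -7*I*sqrt(38) ≈ -43.151*I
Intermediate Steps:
W(D) = sqrt(1 + D) (W(D) = sqrt(D + 1) = sqrt(1 + D))
Y(x) = -7 (Y(x) = 7*(-1) = -7)
X = -7
X*W(-39) = -7*sqrt(1 - 39) = -7*I*sqrt(38)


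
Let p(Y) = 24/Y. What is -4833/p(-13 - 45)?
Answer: 46719/4 ≈ 11680.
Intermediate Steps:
-4833/p(-13 - 45) = -4833/(24/(-13 - 45)) = -4833/(24/(-58)) = -4833/(24*(-1/58)) = -4833/(-12/29) = -4833*(-29/12) = 46719/4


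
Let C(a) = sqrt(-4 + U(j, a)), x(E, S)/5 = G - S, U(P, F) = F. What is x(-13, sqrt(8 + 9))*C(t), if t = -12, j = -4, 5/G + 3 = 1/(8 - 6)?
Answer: 20*I*(-2 - sqrt(17)) ≈ -122.46*I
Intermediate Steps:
G = -2 (G = 5/(-3 + 1/(8 - 6)) = 5/(-3 + 1/2) = 5/(-5/2) = 5*(-2/5) = -2)
x(E, S) = -10 - 5*S (x(E, S) = 5*(-2 - S) = -10 - 5*S)
C(a) = sqrt(-4 + a)
x(-13, sqrt(8 + 9))*C(t) = (-10 - 5*sqrt(8 + 9))*sqrt(-4 - 12) = (-10 - 5*sqrt(17))*sqrt(-16) = (-10 - 5*sqrt(17))*(4*I) = 4*I*(-10 - 5*sqrt(17))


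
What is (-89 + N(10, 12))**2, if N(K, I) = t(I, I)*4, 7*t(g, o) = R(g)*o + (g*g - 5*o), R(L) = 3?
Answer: 20449/49 ≈ 417.33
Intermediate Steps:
t(g, o) = -2*o/7 + g**2/7 (t(g, o) = (3*o + (g*g - 5*o))/7 = (3*o + (g**2 - 5*o))/7 = (g**2 - 2*o)/7 = -2*o/7 + g**2/7)
N(K, I) = -8*I/7 + 4*I**2/7 (N(K, I) = (-2*I/7 + I**2/7)*4 = -8*I/7 + 4*I**2/7)
(-89 + N(10, 12))**2 = (-89 + (4/7)*12*(-2 + 12))**2 = (-89 + (4/7)*12*10)**2 = (-89 + 480/7)**2 = (-143/7)**2 = 20449/49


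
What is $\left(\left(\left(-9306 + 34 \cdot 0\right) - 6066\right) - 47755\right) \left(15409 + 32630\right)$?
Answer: $-3032557953$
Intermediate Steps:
$\left(\left(\left(-9306 + 34 \cdot 0\right) - 6066\right) - 47755\right) \left(15409 + 32630\right) = \left(\left(\left(-9306 + 0\right) - 6066\right) - 47755\right) 48039 = \left(\left(-9306 - 6066\right) - 47755\right) 48039 = \left(-15372 - 47755\right) 48039 = \left(-63127\right) 48039 = -3032557953$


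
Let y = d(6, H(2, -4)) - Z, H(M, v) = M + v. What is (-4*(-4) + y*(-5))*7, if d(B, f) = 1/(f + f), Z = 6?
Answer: 1323/4 ≈ 330.75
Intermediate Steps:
d(B, f) = 1/(2*f)
y = -25/4 (y = 1/(2*(2 - 4)) - 1*6 = (½)/(-2) - 6 = (½)*(-½) - 6 = -¼ - 6 = -25/4 ≈ -6.2500)
(-4*(-4) + y*(-5))*7 = (-4*(-4) - 25/4*(-5))*7 = (-4*(-4) + 125/4)*7 = (16 + 125/4)*7 = (189/4)*7 = 1323/4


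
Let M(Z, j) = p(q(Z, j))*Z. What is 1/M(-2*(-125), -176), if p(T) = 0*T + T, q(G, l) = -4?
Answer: -1/1000 ≈ -0.0010000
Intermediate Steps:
p(T) = T (p(T) = 0 + T = T)
M(Z, j) = -4*Z
1/M(-2*(-125), -176) = 1/(-(-8)*(-125)) = 1/(-4*250) = 1/(-1000) = -1/1000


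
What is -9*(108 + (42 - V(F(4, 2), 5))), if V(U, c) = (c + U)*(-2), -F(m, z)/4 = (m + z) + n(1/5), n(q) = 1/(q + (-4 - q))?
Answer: -1026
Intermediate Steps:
n(q) = -1/4 (n(q) = 1/(-4) = -1/4)
F(m, z) = 1 - 4*m - 4*z (F(m, z) = -4*((m + z) - 1/4) = -4*(-1/4 + m + z) = 1 - 4*m - 4*z)
V(U, c) = -2*U - 2*c (V(U, c) = (U + c)*(-2) = -2*U - 2*c)
-9*(108 + (42 - V(F(4, 2), 5))) = -9*(108 + (42 - (-2*(1 - 4*4 - 4*2) - 2*5))) = -9*(108 + (42 - (-2*(1 - 16 - 8) - 10))) = -9*(108 + (42 - (-2*(-23) - 10))) = -9*(108 + (42 - (46 - 10))) = -9*(108 + (42 - 1*36)) = -9*(108 + (42 - 36)) = -9*(108 + 6) = -9*114 = -1026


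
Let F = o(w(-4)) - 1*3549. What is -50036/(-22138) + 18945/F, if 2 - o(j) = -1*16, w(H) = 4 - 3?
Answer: -40454549/13028213 ≈ -3.1051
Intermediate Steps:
w(H) = 1
o(j) = 18 (o(j) = 2 - (-1)*16 = 2 - 1*(-16) = 2 + 16 = 18)
F = -3531 (F = 18 - 1*3549 = 18 - 3549 = -3531)
-50036/(-22138) + 18945/F = -50036/(-22138) + 18945/(-3531) = -50036*(-1/22138) + 18945*(-1/3531) = 25018/11069 - 6315/1177 = -40454549/13028213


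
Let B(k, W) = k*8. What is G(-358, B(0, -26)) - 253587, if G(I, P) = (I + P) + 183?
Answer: -253762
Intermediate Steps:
B(k, W) = 8*k
G(I, P) = 183 + I + P
G(-358, B(0, -26)) - 253587 = (183 - 358 + 8*0) - 253587 = (183 - 358 + 0) - 253587 = -175 - 253587 = -253762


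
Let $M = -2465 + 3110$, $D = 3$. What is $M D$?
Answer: $1935$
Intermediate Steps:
$M = 645$
$M D = 645 \cdot 3 = 1935$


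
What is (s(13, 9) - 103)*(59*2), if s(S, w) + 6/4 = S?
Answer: -10797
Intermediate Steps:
s(S, w) = -3/2 + S
(s(13, 9) - 103)*(59*2) = ((-3/2 + 13) - 103)*(59*2) = (23/2 - 103)*118 = -183/2*118 = -10797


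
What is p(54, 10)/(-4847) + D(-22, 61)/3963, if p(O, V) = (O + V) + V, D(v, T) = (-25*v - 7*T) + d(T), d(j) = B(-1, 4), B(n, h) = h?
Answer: 8711/519153 ≈ 0.016779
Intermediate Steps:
d(j) = 4
D(v, T) = 4 - 25*v - 7*T (D(v, T) = (-25*v - 7*T) + 4 = 4 - 25*v - 7*T)
p(O, V) = O + 2*V
p(54, 10)/(-4847) + D(-22, 61)/3963 = (54 + 2*10)/(-4847) + (4 - 25*(-22) - 7*61)/3963 = (54 + 20)*(-1/4847) + (4 + 550 - 427)*(1/3963) = 74*(-1/4847) + 127*(1/3963) = -2/131 + 127/3963 = 8711/519153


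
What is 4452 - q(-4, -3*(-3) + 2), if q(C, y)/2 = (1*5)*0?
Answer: 4452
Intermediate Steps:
q(C, y) = 0 (q(C, y) = 2*((1*5)*0) = 2*(5*0) = 2*0 = 0)
4452 - q(-4, -3*(-3) + 2) = 4452 - 1*0 = 4452 + 0 = 4452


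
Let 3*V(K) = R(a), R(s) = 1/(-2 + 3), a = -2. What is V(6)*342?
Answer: 114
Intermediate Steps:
R(s) = 1 (R(s) = 1/1 = 1)
V(K) = 1/3 (V(K) = (1/3)*1 = 1/3)
V(6)*342 = (1/3)*342 = 114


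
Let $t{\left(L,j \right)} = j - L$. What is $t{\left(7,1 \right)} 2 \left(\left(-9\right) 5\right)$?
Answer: $540$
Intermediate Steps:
$t{\left(7,1 \right)} 2 \left(\left(-9\right) 5\right) = \left(1 - 7\right) 2 \left(\left(-9\right) 5\right) = \left(1 - 7\right) 2 \left(-45\right) = \left(-6\right) 2 \left(-45\right) = \left(-12\right) \left(-45\right) = 540$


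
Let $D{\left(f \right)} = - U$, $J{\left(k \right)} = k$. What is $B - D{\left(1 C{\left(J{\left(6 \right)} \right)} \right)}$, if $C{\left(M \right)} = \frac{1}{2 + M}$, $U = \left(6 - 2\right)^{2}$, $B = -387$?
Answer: $-371$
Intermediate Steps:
$U = 16$ ($U = \left(6 - 2\right)^{2} = 4^{2} = 16$)
$D{\left(f \right)} = -16$ ($D{\left(f \right)} = \left(-1\right) 16 = -16$)
$B - D{\left(1 C{\left(J{\left(6 \right)} \right)} \right)} = -387 - -16 = -387 + 16 = -371$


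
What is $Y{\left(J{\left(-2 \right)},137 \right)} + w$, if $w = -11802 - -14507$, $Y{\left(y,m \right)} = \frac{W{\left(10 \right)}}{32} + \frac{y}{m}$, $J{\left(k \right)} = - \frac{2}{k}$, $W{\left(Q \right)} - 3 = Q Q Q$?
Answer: $\frac{11996163}{4384} \approx 2736.4$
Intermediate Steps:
$W{\left(Q \right)} = 3 + Q^{3}$ ($W{\left(Q \right)} = 3 + Q Q Q = 3 + Q^{2} Q = 3 + Q^{3}$)
$Y{\left(y,m \right)} = \frac{1003}{32} + \frac{y}{m}$ ($Y{\left(y,m \right)} = \frac{3 + 10^{3}}{32} + \frac{y}{m} = \left(3 + 1000\right) \frac{1}{32} + \frac{y}{m} = 1003 \cdot \frac{1}{32} + \frac{y}{m} = \frac{1003}{32} + \frac{y}{m}$)
$w = 2705$ ($w = -11802 + 14507 = 2705$)
$Y{\left(J{\left(-2 \right)},137 \right)} + w = \left(\frac{1003}{32} + \frac{\left(-2\right) \frac{1}{-2}}{137}\right) + 2705 = \left(\frac{1003}{32} + \left(-2\right) \left(- \frac{1}{2}\right) \frac{1}{137}\right) + 2705 = \left(\frac{1003}{32} + 1 \cdot \frac{1}{137}\right) + 2705 = \left(\frac{1003}{32} + \frac{1}{137}\right) + 2705 = \frac{137443}{4384} + 2705 = \frac{11996163}{4384}$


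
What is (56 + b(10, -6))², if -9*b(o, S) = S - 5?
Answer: 265225/81 ≈ 3274.4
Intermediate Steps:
b(o, S) = 5/9 - S/9 (b(o, S) = -(S - 5)/9 = -(-5 + S)/9 = 5/9 - S/9)
(56 + b(10, -6))² = (56 + (5/9 - ⅑*(-6)))² = (56 + (5/9 + ⅔))² = (56 + 11/9)² = (515/9)² = 265225/81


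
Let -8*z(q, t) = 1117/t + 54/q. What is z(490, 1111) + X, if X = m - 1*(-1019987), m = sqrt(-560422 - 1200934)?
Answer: 1110541294029/1088780 + 2*I*sqrt(440339) ≈ 1.02e+6 + 1327.2*I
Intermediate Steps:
z(q, t) = -1117/(8*t) - 27/(4*q) (z(q, t) = -(1117/t + 54/q)/8 = -(54/q + 1117/t)/8 = -1117/(8*t) - 27/(4*q))
m = 2*I*sqrt(440339) (m = sqrt(-1761356) = 2*I*sqrt(440339) ≈ 1327.2*I)
X = 1019987 + 2*I*sqrt(440339) (X = 2*I*sqrt(440339) - 1*(-1019987) = 2*I*sqrt(440339) + 1019987 = 1019987 + 2*I*sqrt(440339) ≈ 1.02e+6 + 1327.2*I)
z(490, 1111) + X = (-1117/8/1111 - 27/4/490) + (1019987 + 2*I*sqrt(440339)) = (-1117/8*1/1111 - 27/4*1/490) + (1019987 + 2*I*sqrt(440339)) = (-1117/8888 - 27/1960) + (1019987 + 2*I*sqrt(440339)) = -151831/1088780 + (1019987 + 2*I*sqrt(440339)) = 1110541294029/1088780 + 2*I*sqrt(440339)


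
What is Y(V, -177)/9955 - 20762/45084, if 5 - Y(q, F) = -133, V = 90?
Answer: -100232059/224405610 ≈ -0.44666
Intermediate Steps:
Y(q, F) = 138 (Y(q, F) = 5 - 1*(-133) = 5 + 133 = 138)
Y(V, -177)/9955 - 20762/45084 = 138/9955 - 20762/45084 = 138*(1/9955) - 20762*1/45084 = 138/9955 - 10381/22542 = -100232059/224405610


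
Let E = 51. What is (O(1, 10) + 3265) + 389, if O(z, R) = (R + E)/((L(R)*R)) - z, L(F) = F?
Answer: 365361/100 ≈ 3653.6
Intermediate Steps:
O(z, R) = -z + (51 + R)/R² (O(z, R) = (R + 51)/((R*R)) - z = (51 + R)/(R²) - z = (51 + R)/R² - z = -z + (51 + R)/R²)
(O(1, 10) + 3265) + 389 = ((1/10 - 1*1 + 51/10²) + 3265) + 389 = ((⅒ - 1 + 51*(1/100)) + 3265) + 389 = ((⅒ - 1 + 51/100) + 3265) + 389 = (-39/100 + 3265) + 389 = 326461/100 + 389 = 365361/100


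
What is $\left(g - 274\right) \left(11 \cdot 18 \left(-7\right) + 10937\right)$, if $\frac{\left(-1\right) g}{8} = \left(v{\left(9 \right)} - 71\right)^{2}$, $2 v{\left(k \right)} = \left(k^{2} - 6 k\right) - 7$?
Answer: $-286931142$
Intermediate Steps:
$v{\left(k \right)} = - \frac{7}{2} + \frac{k^{2}}{2} - 3 k$ ($v{\left(k \right)} = \frac{\left(k^{2} - 6 k\right) - 7}{2} = \frac{-7 + k^{2} - 6 k}{2} = - \frac{7}{2} + \frac{k^{2}}{2} - 3 k$)
$g = -29768$ ($g = - 8 \left(\left(- \frac{7}{2} + \frac{9^{2}}{2} - 27\right) - 71\right)^{2} = - 8 \left(\left(- \frac{7}{2} + \frac{1}{2} \cdot 81 - 27\right) - 71\right)^{2} = - 8 \left(\left(- \frac{7}{2} + \frac{81}{2} - 27\right) - 71\right)^{2} = - 8 \left(10 - 71\right)^{2} = - 8 \left(-61\right)^{2} = \left(-8\right) 3721 = -29768$)
$\left(g - 274\right) \left(11 \cdot 18 \left(-7\right) + 10937\right) = \left(-29768 - 274\right) \left(11 \cdot 18 \left(-7\right) + 10937\right) = - 30042 \left(198 \left(-7\right) + 10937\right) = - 30042 \left(-1386 + 10937\right) = \left(-30042\right) 9551 = -286931142$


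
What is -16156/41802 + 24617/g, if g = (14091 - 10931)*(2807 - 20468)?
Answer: -150445894399/388819630920 ≈ -0.38693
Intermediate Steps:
g = -55808760 (g = 3160*(-17661) = -55808760)
-16156/41802 + 24617/g = -16156/41802 + 24617/(-55808760) = -16156*1/41802 + 24617*(-1/55808760) = -8078/20901 - 24617/55808760 = -150445894399/388819630920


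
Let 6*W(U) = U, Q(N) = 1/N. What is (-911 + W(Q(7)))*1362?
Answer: -8685247/7 ≈ -1.2408e+6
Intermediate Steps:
W(U) = U/6
(-911 + W(Q(7)))*1362 = (-911 + (1/6)/7)*1362 = (-911 + (1/6)*(1/7))*1362 = (-911 + 1/42)*1362 = -38261/42*1362 = -8685247/7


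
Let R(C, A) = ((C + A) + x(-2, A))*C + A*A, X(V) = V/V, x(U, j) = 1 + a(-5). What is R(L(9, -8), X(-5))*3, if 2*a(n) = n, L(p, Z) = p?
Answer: 465/2 ≈ 232.50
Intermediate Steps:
a(n) = n/2
x(U, j) = -3/2 (x(U, j) = 1 + (½)*(-5) = 1 - 5/2 = -3/2)
X(V) = 1
R(C, A) = A² + C*(-3/2 + A + C) (R(C, A) = ((C + A) - 3/2)*C + A*A = ((A + C) - 3/2)*C + A² = (-3/2 + A + C)*C + A² = C*(-3/2 + A + C) + A² = A² + C*(-3/2 + A + C))
R(L(9, -8), X(-5))*3 = (1² + 9² - 3/2*9 + 1*9)*3 = (1 + 81 - 27/2 + 9)*3 = (155/2)*3 = 465/2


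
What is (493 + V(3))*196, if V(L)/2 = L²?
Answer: 100156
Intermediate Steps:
V(L) = 2*L²
(493 + V(3))*196 = (493 + 2*3²)*196 = (493 + 2*9)*196 = (493 + 18)*196 = 511*196 = 100156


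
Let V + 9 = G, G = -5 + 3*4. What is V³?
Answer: -8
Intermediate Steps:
G = 7 (G = -5 + 12 = 7)
V = -2 (V = -9 + 7 = -2)
V³ = (-2)³ = -8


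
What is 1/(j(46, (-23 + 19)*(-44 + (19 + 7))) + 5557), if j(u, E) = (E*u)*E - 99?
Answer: 1/243922 ≈ 4.0997e-6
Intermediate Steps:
j(u, E) = -99 + u*E² (j(u, E) = u*E² - 99 = -99 + u*E²)
1/(j(46, (-23 + 19)*(-44 + (19 + 7))) + 5557) = 1/((-99 + 46*((-23 + 19)*(-44 + (19 + 7)))²) + 5557) = 1/((-99 + 46*(-4*(-44 + 26))²) + 5557) = 1/((-99 + 46*(-4*(-18))²) + 5557) = 1/((-99 + 46*72²) + 5557) = 1/((-99 + 46*5184) + 5557) = 1/((-99 + 238464) + 5557) = 1/(238365 + 5557) = 1/243922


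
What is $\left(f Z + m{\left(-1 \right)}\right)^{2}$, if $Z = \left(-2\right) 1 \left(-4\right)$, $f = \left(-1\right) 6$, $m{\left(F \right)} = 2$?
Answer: $2116$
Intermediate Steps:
$f = -6$
$Z = 8$ ($Z = \left(-2\right) \left(-4\right) = 8$)
$\left(f Z + m{\left(-1 \right)}\right)^{2} = \left(\left(-6\right) 8 + 2\right)^{2} = \left(-48 + 2\right)^{2} = \left(-46\right)^{2} = 2116$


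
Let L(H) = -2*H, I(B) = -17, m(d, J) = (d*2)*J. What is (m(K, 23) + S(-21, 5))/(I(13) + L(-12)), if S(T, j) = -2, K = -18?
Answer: -830/7 ≈ -118.57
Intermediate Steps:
m(d, J) = 2*J*d (m(d, J) = (2*d)*J = 2*J*d)
(m(K, 23) + S(-21, 5))/(I(13) + L(-12)) = (2*23*(-18) - 2)/(-17 - 2*(-12)) = (-828 - 2)/(-17 + 24) = -830/7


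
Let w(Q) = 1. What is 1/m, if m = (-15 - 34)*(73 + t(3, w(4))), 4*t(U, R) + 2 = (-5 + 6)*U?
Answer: -4/14357 ≈ -0.00027861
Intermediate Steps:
t(U, R) = -½ + U/4 (t(U, R) = -½ + ((-5 + 6)*U)/4 = -½ + (1*U)/4 = -½ + U/4)
m = -14357/4 (m = (-15 - 34)*(73 + (-½ + (¼)*3)) = -49*(73 + (-½ + ¾)) = -49*(73 + ¼) = -49*293/4 = -14357/4 ≈ -3589.3)
1/m = 1/(-14357/4) = -4/14357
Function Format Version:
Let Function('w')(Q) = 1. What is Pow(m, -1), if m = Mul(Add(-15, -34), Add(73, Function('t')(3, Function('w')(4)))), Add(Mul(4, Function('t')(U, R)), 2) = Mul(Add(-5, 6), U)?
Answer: Rational(-4, 14357) ≈ -0.00027861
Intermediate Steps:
Function('t')(U, R) = Add(Rational(-1, 2), Mul(Rational(1, 4), U)) (Function('t')(U, R) = Add(Rational(-1, 2), Mul(Rational(1, 4), Mul(Add(-5, 6), U))) = Add(Rational(-1, 2), Mul(Rational(1, 4), Mul(1, U))) = Add(Rational(-1, 2), Mul(Rational(1, 4), U)))
m = Rational(-14357, 4) (m = Mul(Add(-15, -34), Add(73, Add(Rational(-1, 2), Mul(Rational(1, 4), 3)))) = Mul(-49, Add(73, Add(Rational(-1, 2), Rational(3, 4)))) = Mul(-49, Add(73, Rational(1, 4))) = Mul(-49, Rational(293, 4)) = Rational(-14357, 4) ≈ -3589.3)
Pow(m, -1) = Pow(Rational(-14357, 4), -1) = Rational(-4, 14357)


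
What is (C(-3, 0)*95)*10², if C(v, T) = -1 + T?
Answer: -9500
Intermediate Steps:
(C(-3, 0)*95)*10² = ((-1 + 0)*95)*10² = -1*95*100 = -95*100 = -9500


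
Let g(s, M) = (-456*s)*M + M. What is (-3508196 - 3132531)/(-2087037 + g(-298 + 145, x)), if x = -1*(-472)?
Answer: -6640727/30843931 ≈ -0.21530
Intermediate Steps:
x = 472
g(s, M) = M - 456*M*s (g(s, M) = -456*M*s + M = M - 456*M*s)
(-3508196 - 3132531)/(-2087037 + g(-298 + 145, x)) = (-3508196 - 3132531)/(-2087037 + 472*(1 - 456*(-298 + 145))) = -6640727/(-2087037 + 472*(1 - 456*(-153))) = -6640727/(-2087037 + 472*(1 + 69768)) = -6640727/(-2087037 + 472*69769) = -6640727/(-2087037 + 32930968) = -6640727/30843931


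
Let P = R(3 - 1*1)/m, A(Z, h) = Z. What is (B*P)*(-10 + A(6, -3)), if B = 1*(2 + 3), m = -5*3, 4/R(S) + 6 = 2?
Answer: -4/3 ≈ -1.3333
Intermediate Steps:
R(S) = -1 (R(S) = 4/(-6 + 2) = 4/(-4) = 4*(-¼) = -1)
m = -15
P = 1/15 (P = -1/(-15) = -1*(-1/15) = 1/15 ≈ 0.066667)
B = 5 (B = 1*5 = 5)
(B*P)*(-10 + A(6, -3)) = (5*(1/15))*(-10 + 6) = (⅓)*(-4) = -4/3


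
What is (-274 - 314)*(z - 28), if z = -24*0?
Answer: 16464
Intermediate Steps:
z = 0
(-274 - 314)*(z - 28) = (-274 - 314)*(0 - 28) = -588*(-28) = 16464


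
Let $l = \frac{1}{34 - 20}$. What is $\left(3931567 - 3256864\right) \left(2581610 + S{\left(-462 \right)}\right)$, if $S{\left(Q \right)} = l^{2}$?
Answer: $\frac{341396722993383}{196} \approx 1.7418 \cdot 10^{12}$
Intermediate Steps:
$l = \frac{1}{14} \approx 0.071429$
$S{\left(Q \right)} = \frac{1}{196}$ ($S{\left(Q \right)} = \left(\frac{1}{14}\right)^{2} = \frac{1}{196}$)
$\left(3931567 - 3256864\right) \left(2581610 + S{\left(-462 \right)}\right) = \left(3931567 - 3256864\right) \left(2581610 + \frac{1}{196}\right) = 674703 \cdot \frac{505995561}{196} = \frac{341396722993383}{196}$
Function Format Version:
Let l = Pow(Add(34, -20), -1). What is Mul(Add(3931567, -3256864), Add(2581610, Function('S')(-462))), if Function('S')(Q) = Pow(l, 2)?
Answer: Rational(341396722993383, 196) ≈ 1.7418e+12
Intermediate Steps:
l = Rational(1, 14) (l = Pow(14, -1) = Rational(1, 14) ≈ 0.071429)
Function('S')(Q) = Rational(1, 196) (Function('S')(Q) = Pow(Rational(1, 14), 2) = Rational(1, 196))
Mul(Add(3931567, -3256864), Add(2581610, Function('S')(-462))) = Mul(Add(3931567, -3256864), Add(2581610, Rational(1, 196))) = Mul(674703, Rational(505995561, 196)) = Rational(341396722993383, 196)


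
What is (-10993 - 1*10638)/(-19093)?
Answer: 21631/19093 ≈ 1.1329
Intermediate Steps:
(-10993 - 1*10638)/(-19093) = (-10993 - 10638)*(-1/19093) = -21631*(-1/19093) = 21631/19093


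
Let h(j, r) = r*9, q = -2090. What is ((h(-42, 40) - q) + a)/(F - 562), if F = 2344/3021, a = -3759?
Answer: 3954489/1695458 ≈ 2.3324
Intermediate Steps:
h(j, r) = 9*r
F = 2344/3021 (F = 2344*(1/3021) = 2344/3021 ≈ 0.77590)
((h(-42, 40) - q) + a)/(F - 562) = ((9*40 - 1*(-2090)) - 3759)/(2344/3021 - 562) = ((360 + 2090) - 3759)/(-1695458/3021) = (2450 - 3759)*(-3021/1695458) = -1309*(-3021/1695458) = 3954489/1695458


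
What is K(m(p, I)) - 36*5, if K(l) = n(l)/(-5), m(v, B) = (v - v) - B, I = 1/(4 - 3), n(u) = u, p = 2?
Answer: -899/5 ≈ -179.80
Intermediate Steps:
I = 1 (I = 1/1 = 1)
m(v, B) = -B (m(v, B) = 0 - B = -B)
K(l) = -l/5 (K(l) = l/(-5) = l*(-⅕) = -l/5)
K(m(p, I)) - 36*5 = -(-1)/5 - 36*5 = -⅕*(-1) - 180 = ⅕ - 180 = -899/5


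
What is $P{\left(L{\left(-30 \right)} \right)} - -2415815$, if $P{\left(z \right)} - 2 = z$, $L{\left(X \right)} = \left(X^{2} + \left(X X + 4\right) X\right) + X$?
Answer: $2389567$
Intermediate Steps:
$L{\left(X \right)} = X + X^{2} + X \left(4 + X^{2}\right)$ ($L{\left(X \right)} = \left(X^{2} + \left(X^{2} + 4\right) X\right) + X = \left(X^{2} + \left(4 + X^{2}\right) X\right) + X = \left(X^{2} + X \left(4 + X^{2}\right)\right) + X = X + X^{2} + X \left(4 + X^{2}\right)$)
$P{\left(z \right)} = 2 + z$
$P{\left(L{\left(-30 \right)} \right)} - -2415815 = \left(2 - 30 \left(5 - 30 + \left(-30\right)^{2}\right)\right) - -2415815 = \left(2 - 30 \left(5 - 30 + 900\right)\right) + 2415815 = \left(2 - 26250\right) + 2415815 = -26248 + 2415815 = 2389567$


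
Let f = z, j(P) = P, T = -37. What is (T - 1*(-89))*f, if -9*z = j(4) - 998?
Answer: 51688/9 ≈ 5743.1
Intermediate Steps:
z = 994/9 (z = -(4 - 998)/9 = -⅑*(-994) = 994/9 ≈ 110.44)
f = 994/9 ≈ 110.44
(T - 1*(-89))*f = (-37 - 1*(-89))*(994/9) = (-37 + 89)*(994/9) = 52*(994/9) = 51688/9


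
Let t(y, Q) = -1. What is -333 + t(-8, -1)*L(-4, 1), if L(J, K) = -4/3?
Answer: -995/3 ≈ -331.67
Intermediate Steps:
L(J, K) = -4/3 (L(J, K) = -4*⅓ = -4/3)
-333 + t(-8, -1)*L(-4, 1) = -333 - 1*(-4/3) = -333 + 4/3 = -995/3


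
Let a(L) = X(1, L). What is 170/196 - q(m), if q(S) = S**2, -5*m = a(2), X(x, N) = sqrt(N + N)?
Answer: 1733/2450 ≈ 0.70735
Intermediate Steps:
X(x, N) = sqrt(2)*sqrt(N) (X(x, N) = sqrt(2*N) = sqrt(2)*sqrt(N))
a(L) = sqrt(2)*sqrt(L)
m = -2/5 (m = -sqrt(2)*sqrt(2)/5 = -1/5*2 = -2/5 ≈ -0.40000)
170/196 - q(m) = 170/196 - (-2/5)**2 = 170*(1/196) - 1*4/25 = 85/98 - 4/25 = 1733/2450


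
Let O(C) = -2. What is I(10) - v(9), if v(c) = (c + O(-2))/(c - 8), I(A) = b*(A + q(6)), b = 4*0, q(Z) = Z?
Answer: -7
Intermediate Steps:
b = 0
I(A) = 0 (I(A) = 0*(A + 6) = 0*(6 + A) = 0)
v(c) = (-2 + c)/(-8 + c) (v(c) = (c - 2)/(c - 8) = (-2 + c)/(-8 + c))
I(10) - v(9) = 0 - (-2 + 9)/(-8 + 9) = 0 - 7/1 = 0 - 7 = -7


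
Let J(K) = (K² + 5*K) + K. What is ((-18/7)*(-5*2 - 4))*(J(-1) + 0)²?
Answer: 900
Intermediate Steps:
J(K) = K² + 6*K
((-18/7)*(-5*2 - 4))*(J(-1) + 0)² = ((-18/7)*(-5*2 - 4))*(-(6 - 1) + 0)² = ((-18*⅐)*(-10 - 4))*(-1*5 + 0)² = (-18/7*(-14))*(-5 + 0)² = 36*(-5)² = 36*25 = 900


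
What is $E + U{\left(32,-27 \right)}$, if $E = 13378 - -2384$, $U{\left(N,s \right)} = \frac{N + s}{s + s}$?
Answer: $\frac{851143}{54} \approx 15762.0$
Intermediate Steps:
$U{\left(N,s \right)} = \frac{N + s}{2 s}$
$E = 15762$ ($E = 13378 + 2384 = 15762$)
$E + U{\left(32,-27 \right)} = 15762 + \frac{32 - 27}{2 \left(-27\right)} = 15762 + \frac{1}{2} \left(- \frac{1}{27}\right) 5 = 15762 - \frac{5}{54} = \frac{851143}{54}$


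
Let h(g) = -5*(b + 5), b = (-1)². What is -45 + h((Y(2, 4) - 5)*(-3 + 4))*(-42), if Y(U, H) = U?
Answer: 1215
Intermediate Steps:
b = 1
h(g) = -30 (h(g) = -5*(1 + 5) = -5*6 = -30)
-45 + h((Y(2, 4) - 5)*(-3 + 4))*(-42) = -45 - 30*(-42) = -45 + 1260 = 1215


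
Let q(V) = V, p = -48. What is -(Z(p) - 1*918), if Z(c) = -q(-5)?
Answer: 913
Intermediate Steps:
Z(c) = 5 (Z(c) = -1*(-5) = 5)
-(Z(p) - 1*918) = -(5 - 1*918) = -(5 - 918) = -1*(-913) = 913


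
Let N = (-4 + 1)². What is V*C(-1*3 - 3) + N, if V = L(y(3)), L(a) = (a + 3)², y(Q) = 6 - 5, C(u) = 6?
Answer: 105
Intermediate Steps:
y(Q) = 1
L(a) = (3 + a)²
N = 9 (N = (-3)² = 9)
V = 16 (V = (3 + 1)² = 4² = 16)
V*C(-1*3 - 3) + N = 16*6 + 9 = 96 + 9 = 105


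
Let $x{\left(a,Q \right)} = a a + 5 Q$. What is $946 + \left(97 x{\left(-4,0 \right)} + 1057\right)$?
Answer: $3555$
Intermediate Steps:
$x{\left(a,Q \right)} = a^{2} + 5 Q$
$946 + \left(97 x{\left(-4,0 \right)} + 1057\right) = 946 + \left(97 \left(\left(-4\right)^{2} + 5 \cdot 0\right) + 1057\right) = 946 + \left(97 \left(16 + 0\right) + 1057\right) = 946 + \left(97 \cdot 16 + 1057\right) = 946 + \left(1552 + 1057\right) = 946 + 2609 = 3555$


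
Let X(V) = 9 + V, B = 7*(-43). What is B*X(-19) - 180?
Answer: 2830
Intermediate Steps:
B = -301
B*X(-19) - 180 = -301*(9 - 19) - 180 = -301*(-10) - 180 = 3010 - 180 = 2830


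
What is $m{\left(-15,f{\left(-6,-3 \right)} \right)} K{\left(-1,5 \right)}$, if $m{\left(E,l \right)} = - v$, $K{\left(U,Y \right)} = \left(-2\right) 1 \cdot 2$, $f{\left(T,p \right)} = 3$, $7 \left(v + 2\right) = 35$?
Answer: $12$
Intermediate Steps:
$v = 3$ ($v = -2 + \frac{1}{7} \cdot 35 = -2 + 5 = 3$)
$K{\left(U,Y \right)} = -4$ ($K{\left(U,Y \right)} = \left(-2\right) 2 = -4$)
$m{\left(E,l \right)} = -3$ ($m{\left(E,l \right)} = \left(-1\right) 3 = -3$)
$m{\left(-15,f{\left(-6,-3 \right)} \right)} K{\left(-1,5 \right)} = \left(-3\right) \left(-4\right) = 12$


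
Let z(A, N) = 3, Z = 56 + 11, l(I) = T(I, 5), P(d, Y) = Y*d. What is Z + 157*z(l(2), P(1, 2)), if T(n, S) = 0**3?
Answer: 538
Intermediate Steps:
T(n, S) = 0
l(I) = 0
Z = 67
Z + 157*z(l(2), P(1, 2)) = 67 + 157*3 = 67 + 471 = 538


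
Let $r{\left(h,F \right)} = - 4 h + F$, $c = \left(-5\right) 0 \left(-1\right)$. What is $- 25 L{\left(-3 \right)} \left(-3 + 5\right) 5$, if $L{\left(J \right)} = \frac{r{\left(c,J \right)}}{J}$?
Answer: $-250$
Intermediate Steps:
$c = 0$ ($c = 0 \left(-1\right) = 0$)
$r{\left(h,F \right)} = F - 4 h$
$L{\left(J \right)} = 1$ ($L{\left(J \right)} = \frac{J - 0}{J} = \frac{J + 0}{J} = \frac{J}{J} = 1$)
$- 25 L{\left(-3 \right)} \left(-3 + 5\right) 5 = \left(-25\right) 1 \left(-3 + 5\right) 5 = - 25 \cdot 2 \cdot 5 = \left(-25\right) 10 = -250$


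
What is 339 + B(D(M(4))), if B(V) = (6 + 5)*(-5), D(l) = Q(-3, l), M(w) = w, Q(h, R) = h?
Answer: 284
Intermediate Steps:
D(l) = -3
B(V) = -55 (B(V) = 11*(-5) = -55)
339 + B(D(M(4))) = 339 - 55 = 284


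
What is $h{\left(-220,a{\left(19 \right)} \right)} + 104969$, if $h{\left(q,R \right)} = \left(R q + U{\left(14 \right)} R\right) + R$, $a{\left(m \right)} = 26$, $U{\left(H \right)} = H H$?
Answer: $104371$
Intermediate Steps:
$U{\left(H \right)} = H^{2}$
$h{\left(q,R \right)} = 197 R + R q$ ($h{\left(q,R \right)} = \left(R q + 14^{2} R\right) + R = \left(R q + 196 R\right) + R = \left(196 R + R q\right) + R = 197 R + R q$)
$h{\left(-220,a{\left(19 \right)} \right)} + 104969 = 26 \left(197 - 220\right) + 104969 = 26 \left(-23\right) + 104969 = -598 + 104969 = 104371$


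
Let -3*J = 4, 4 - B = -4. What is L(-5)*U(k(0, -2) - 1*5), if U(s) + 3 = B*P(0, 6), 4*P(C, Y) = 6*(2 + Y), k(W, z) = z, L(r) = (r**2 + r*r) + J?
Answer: 4526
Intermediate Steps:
B = 8 (B = 4 - 1*(-4) = 4 + 4 = 8)
J = -4/3 (J = -1/3*4 = -4/3 ≈ -1.3333)
L(r) = -4/3 + 2*r**2 (L(r) = (r**2 + r*r) - 4/3 = (r**2 + r**2) - 4/3 = 2*r**2 - 4/3 = -4/3 + 2*r**2)
P(C, Y) = 3 + 3*Y/2 (P(C, Y) = (6*(2 + Y))/4 = (12 + 6*Y)/4 = 3 + 3*Y/2)
U(s) = 93 (U(s) = -3 + 8*(3 + (3/2)*6) = -3 + 8*(3 + 9) = -3 + 8*12 = -3 + 96 = 93)
L(-5)*U(k(0, -2) - 1*5) = (-4/3 + 2*(-5)**2)*93 = (-4/3 + 2*25)*93 = (-4/3 + 50)*93 = (146/3)*93 = 4526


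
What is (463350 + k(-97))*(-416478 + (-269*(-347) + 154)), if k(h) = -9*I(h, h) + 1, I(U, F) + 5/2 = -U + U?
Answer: -299321672807/2 ≈ -1.4966e+11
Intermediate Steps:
I(U, F) = -5/2 (I(U, F) = -5/2 + (-U + U) = -5/2 + 0 = -5/2)
k(h) = 47/2 (k(h) = -9*(-5/2) + 1 = 45/2 + 1 = 47/2)
(463350 + k(-97))*(-416478 + (-269*(-347) + 154)) = (463350 + 47/2)*(-416478 + (-269*(-347) + 154)) = 926747*(-416478 + (93343 + 154))/2 = 926747*(-416478 + 93497)/2 = (926747/2)*(-322981) = -299321672807/2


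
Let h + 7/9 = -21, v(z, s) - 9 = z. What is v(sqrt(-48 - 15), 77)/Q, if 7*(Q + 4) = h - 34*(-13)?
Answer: 567/3530 + 189*I*sqrt(7)/3530 ≈ 0.16062 + 0.14166*I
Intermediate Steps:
v(z, s) = 9 + z
h = -196/9 (h = -7/9 - 21 = -196/9 ≈ -21.778)
Q = 3530/63 (Q = -4 + (-196/9 - 34*(-13))/7 = -4 + (-196/9 + 442)/7 = -4 + (1/7)*(3782/9) = -4 + 3782/63 = 3530/63 ≈ 56.032)
v(sqrt(-48 - 15), 77)/Q = (9 + sqrt(-48 - 15))/(3530/63) = (9 + sqrt(-63))*(63/3530) = (9 + 3*I*sqrt(7))*(63/3530) = 567/3530 + 189*I*sqrt(7)/3530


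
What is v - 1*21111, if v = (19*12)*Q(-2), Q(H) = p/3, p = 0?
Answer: -21111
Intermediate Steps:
Q(H) = 0 (Q(H) = 0/3 = 0*(1/3) = 0)
v = 0 (v = (19*12)*0 = 228*0 = 0)
v - 1*21111 = 0 - 1*21111 = 0 - 21111 = -21111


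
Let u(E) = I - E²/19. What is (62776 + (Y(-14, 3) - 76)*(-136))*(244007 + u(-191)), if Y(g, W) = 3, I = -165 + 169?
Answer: 334418624512/19 ≈ 1.7601e+10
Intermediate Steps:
I = 4
u(E) = 4 - E²/19
(62776 + (Y(-14, 3) - 76)*(-136))*(244007 + u(-191)) = (62776 + (3 - 76)*(-136))*(244007 + (4 - 1/19*(-191)²)) = (62776 - 73*(-136))*(244007 + (4 - 1/19*36481)) = (62776 + 9928)*(244007 + (4 - 36481/19)) = 72704*(244007 - 36405/19) = 72704*(4599728/19) = 334418624512/19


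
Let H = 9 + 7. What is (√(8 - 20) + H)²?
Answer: 244 + 64*I*√3 ≈ 244.0 + 110.85*I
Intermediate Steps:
H = 16
(√(8 - 20) + H)² = (√(8 - 20) + 16)² = (√(-12) + 16)² = (2*I*√3 + 16)² = (16 + 2*I*√3)²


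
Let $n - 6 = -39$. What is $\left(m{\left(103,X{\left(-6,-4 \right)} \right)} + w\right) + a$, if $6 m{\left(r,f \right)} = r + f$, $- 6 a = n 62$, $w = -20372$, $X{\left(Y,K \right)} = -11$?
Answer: $- \frac{60047}{3} \approx -20016.0$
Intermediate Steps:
$n = -33$ ($n = 6 - 39 = -33$)
$a = 341$ ($a = - \frac{\left(-33\right) 62}{6} = \left(- \frac{1}{6}\right) \left(-2046\right) = 341$)
$m{\left(r,f \right)} = \frac{f}{6} + \frac{r}{6}$ ($m{\left(r,f \right)} = \frac{r + f}{6} = \frac{f + r}{6} = \frac{f}{6} + \frac{r}{6}$)
$\left(m{\left(103,X{\left(-6,-4 \right)} \right)} + w\right) + a = \left(\left(\frac{1}{6} \left(-11\right) + \frac{1}{6} \cdot 103\right) - 20372\right) + 341 = \left(\left(- \frac{11}{6} + \frac{103}{6}\right) - 20372\right) + 341 = \left(\frac{46}{3} - 20372\right) + 341 = - \frac{61070}{3} + 341 = - \frac{60047}{3}$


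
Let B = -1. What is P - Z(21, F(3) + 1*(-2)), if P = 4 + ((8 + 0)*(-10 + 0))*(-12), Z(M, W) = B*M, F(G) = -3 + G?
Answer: 985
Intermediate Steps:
Z(M, W) = -M
P = 964 (P = 4 + (8*(-10))*(-12) = 4 - 80*(-12) = 4 + 960 = 964)
P - Z(21, F(3) + 1*(-2)) = 964 - (-1)*21 = 964 - 1*(-21) = 964 + 21 = 985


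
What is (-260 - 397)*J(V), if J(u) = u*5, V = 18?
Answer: -59130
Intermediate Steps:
J(u) = 5*u
(-260 - 397)*J(V) = (-260 - 397)*(5*18) = -657*90 = -59130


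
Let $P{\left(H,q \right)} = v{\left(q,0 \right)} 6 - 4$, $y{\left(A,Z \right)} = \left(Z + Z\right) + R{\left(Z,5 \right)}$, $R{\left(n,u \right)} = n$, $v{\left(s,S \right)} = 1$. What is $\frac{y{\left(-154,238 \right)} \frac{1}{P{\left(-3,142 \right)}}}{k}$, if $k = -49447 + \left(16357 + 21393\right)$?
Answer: $- \frac{17}{557} \approx -0.030521$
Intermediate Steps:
$y{\left(A,Z \right)} = 3 Z$ ($y{\left(A,Z \right)} = \left(Z + Z\right) + Z = 2 Z + Z = 3 Z$)
$P{\left(H,q \right)} = 2$ ($P{\left(H,q \right)} = 1 \cdot 6 - 4 = 6 - 4 = 2$)
$k = -11697$ ($k = -49447 + 37750 = -11697$)
$\frac{y{\left(-154,238 \right)} \frac{1}{P{\left(-3,142 \right)}}}{k} = \frac{3 \cdot 238 \cdot \frac{1}{2}}{-11697} = 714 \cdot \frac{1}{2} \left(- \frac{1}{11697}\right) = 357 \left(- \frac{1}{11697}\right) = - \frac{17}{557}$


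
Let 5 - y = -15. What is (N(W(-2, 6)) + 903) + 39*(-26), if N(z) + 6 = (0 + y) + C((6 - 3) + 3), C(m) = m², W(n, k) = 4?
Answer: -61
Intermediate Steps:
y = 20 (y = 5 - 1*(-15) = 5 + 15 = 20)
N(z) = 50 (N(z) = -6 + ((0 + 20) + ((6 - 3) + 3)²) = -6 + (20 + (3 + 3)²) = -6 + (20 + 6²) = -6 + (20 + 36) = -6 + 56 = 50)
(N(W(-2, 6)) + 903) + 39*(-26) = (50 + 903) + 39*(-26) = 953 - 1014 = -61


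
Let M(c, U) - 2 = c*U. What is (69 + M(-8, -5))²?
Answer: 12321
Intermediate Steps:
M(c, U) = 2 + U*c (M(c, U) = 2 + c*U = 2 + U*c)
(69 + M(-8, -5))² = (69 + (2 - 5*(-8)))² = (69 + (2 + 40))² = (69 + 42)² = 111² = 12321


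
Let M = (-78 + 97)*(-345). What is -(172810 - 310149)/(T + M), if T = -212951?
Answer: -137339/219506 ≈ -0.62567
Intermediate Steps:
M = -6555 (M = 19*(-345) = -6555)
-(172810 - 310149)/(T + M) = -(172810 - 310149)/(-212951 - 6555) = -(-137339)/(-219506) = -(-137339)*(-1)/219506 = -1*137339/219506 = -137339/219506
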